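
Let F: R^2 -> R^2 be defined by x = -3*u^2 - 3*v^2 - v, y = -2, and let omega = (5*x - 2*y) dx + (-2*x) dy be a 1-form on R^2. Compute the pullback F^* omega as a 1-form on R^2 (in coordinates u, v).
F^* omega = (6*u*(15*u^2 + 15*v^2 + 5*v - 4)) du + (90*u^2*v + 15*u^2 + 90*v^3 + 45*v^2 - 19*v - 4) dv

Using F^*(f dg) = (f ∘ F) d(g ∘ F), substitute each coordinate x_i by F_i(u, v) in f_i, and replace dx_i by d F_i = (∂F_i/∂u) du + (∂F_i/∂v) dv.
  For the x component: f_1(F) = -15*u^2 - 15*v^2 - 5*v + 4; d F_1 = (-6*u) du + (-6*v - 1) dv
  For the y component: f_2(F) = 6*u^2 + 6*v^2 + 2*v; d F_2 = (0) du + (0) dv
Combining and collecting du, dv coefficients:
  coeff of du: 6*u*(15*u^2 + 15*v^2 + 5*v - 4)
  coeff of dv: 90*u^2*v + 15*u^2 + 90*v^3 + 45*v^2 - 19*v - 4
F^* omega = (6*u*(15*u^2 + 15*v^2 + 5*v - 4)) du + (90*u^2*v + 15*u^2 + 90*v^3 + 45*v^2 - 19*v - 4) dv.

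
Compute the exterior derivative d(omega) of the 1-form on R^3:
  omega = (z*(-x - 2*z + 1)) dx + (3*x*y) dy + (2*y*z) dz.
d(omega) = (3*y) dx ∧ dy + (x + 4*z - 1) dx ∧ dz + (2*z) dy ∧ dz

For a 1-form omega = sum_i f_i dx_i, the exterior derivative is
  d(omega) = sum_{i < j} (∂f_j/∂x_i - ∂f_i/∂x_j) dx_i ∧ dx_j.
  coefficient of dx ∧ dy: ∂f_2/∂x - ∂f_1/∂y = ∂(3*x*y)/∂x - ∂(z*(-x - 2*z + 1))/∂y = 3*y
  coefficient of dx ∧ dz: ∂f_3/∂x - ∂f_1/∂z = ∂(2*y*z)/∂x - ∂(z*(-x - 2*z + 1))/∂z = x + 4*z - 1
  coefficient of dy ∧ dz: ∂f_3/∂y - ∂f_2/∂z = ∂(2*y*z)/∂y - ∂(3*x*y)/∂z = 2*z
Assembling: d(omega) = (3*y) dx ∧ dy + (x + 4*z - 1) dx ∧ dz + (2*z) dy ∧ dz.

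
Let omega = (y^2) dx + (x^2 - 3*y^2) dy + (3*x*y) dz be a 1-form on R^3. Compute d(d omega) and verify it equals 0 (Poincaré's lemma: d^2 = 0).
d(d omega) = 0

Step 1: d omega = sum_{i<j} (∂f_j/∂x_i - ∂f_i/∂x_j) dx_i ∧ dx_j:
  coeff of dx ∧ dy: 2*x - 2*y
  coeff of dx ∧ dz: 3*y
  coeff of dy ∧ dz: 3*x
Step 2: Apply d again to each 2-form coefficient. The only possible 3-form in R^3 is dx ∧ dy ∧ dz, with coefficient
  ∂(coeff of dy∧dz)/∂x - ∂(coeff of dx∧dz)/∂y + ∂(coeff of dx∧dy)/∂z
  = ∂/∂x (3*x) - ∂/∂y (3*y) + ∂/∂z (2*x - 2*y).
Each of these terms simplifies to sums of mixed partials that cancel in pairs. The result is 0 (by equality of mixed partials for smooth functions — Schwarz / Clairaut).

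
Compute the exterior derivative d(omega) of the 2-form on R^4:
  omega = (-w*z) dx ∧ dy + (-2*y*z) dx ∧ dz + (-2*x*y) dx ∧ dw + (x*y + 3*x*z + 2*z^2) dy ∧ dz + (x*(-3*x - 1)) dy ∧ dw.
d(omega) = (-w + y + 5*z) dx ∧ dy ∧ dz + (-4*x - z - 1) dx ∧ dy ∧ dw

For a 2-form omega = sum_{i<j} g_{ij} dx_i ∧ dx_j, the exterior derivative is
  d(omega) = sum_{i<j} d(g_{ij}) ∧ dx_i ∧ dx_j = sum_{i<j, k} (∂g_{ij}/∂x_k) dx_k ∧ dx_i ∧ dx_j.
Expand each term, using dx_k ∧ dx_i ∧ dx_j = sgn(permutation) dx_{(a)} ∧ dx_{(b)} ∧ dx_{(c)} with (a < b < c) sorted:
  d(-w*z) includes (∂/∂z)(-w*z) dz = (-w) dz, which multiplied by dx ∧ dy gives (-w) dx ∧ dy ∧ dz
  d(-w*z) includes (∂/∂w)(-w*z) dw = (-z) dw, which multiplied by dx ∧ dy gives (-z) dx ∧ dy ∧ dw
  d(-2*y*z) includes (∂/∂y)(-2*y*z) dy = (-2*z) dy, which multiplied by dx ∧ dz gives (2*z) dx ∧ dy ∧ dz
  d(-2*x*y) includes (∂/∂y)(-2*x*y) dy = (-2*x) dy, which multiplied by dx ∧ dw gives (2*x) dx ∧ dy ∧ dw
  d(x*y + 3*x*z + 2*z^2) includes (∂/∂x)(x*y + 3*x*z + 2*z^2) dx = (y + 3*z) dx, which multiplied by dy ∧ dz gives (y + 3*z) dx ∧ dy ∧ dz
  d(x*(-3*x - 1)) includes (∂/∂x)(x*(-3*x - 1)) dx = (-6*x - 1) dx, which multiplied by dy ∧ dw gives (-6*x - 1) dx ∧ dy ∧ dw
Collecting like 3-forms: d(omega) = (-w + y + 5*z) dx ∧ dy ∧ dz + (-4*x - z - 1) dx ∧ dy ∧ dw.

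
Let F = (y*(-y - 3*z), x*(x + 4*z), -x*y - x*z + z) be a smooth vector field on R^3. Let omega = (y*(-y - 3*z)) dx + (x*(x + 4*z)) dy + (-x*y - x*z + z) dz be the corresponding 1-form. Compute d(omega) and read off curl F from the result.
d(omega) = (-5*x) dy ∧ dz + (-2*y + z) dz ∧ dx + (2*x + 2*y + 7*z) dx ∧ dy; curl F = (-5*x, -2*y + z, 2*x + 2*y + 7*z)

d omega = sum_{i<j} (∂f_j/∂x_i - ∂f_i/∂x_j) dx_i ∧ dx_j. Under the identification (dy ∧ dz, dz ∧ dx, dx ∧ dy) ↔ (e_x, e_y, e_z), the coefficients are exactly the components of curl F. Compute:
  ∂R/∂y - ∂Q/∂z = (-x) - (4*x) = -5*x
  ∂P/∂z - ∂R/∂x = (-3*y) - (-y - z) = -2*y + z
  ∂Q/∂x - ∂P/∂y = (2*x + 4*z) - (-2*y - 3*z) = 2*x + 2*y + 7*z.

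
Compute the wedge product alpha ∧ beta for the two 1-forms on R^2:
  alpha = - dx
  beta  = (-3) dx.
alpha ∧ beta = 0

Distribute the wedge, using dx_i ∧ dx_j = -dx_j ∧ dx_i and dx_i ∧ dx_i = 0. For each pair (i, j) with i < j, the coefficient of dx_i ∧ dx_j in alpha ∧ beta is (alpha_i * beta_j - alpha_j * beta_i). Collecting: alpha ∧ beta = 0.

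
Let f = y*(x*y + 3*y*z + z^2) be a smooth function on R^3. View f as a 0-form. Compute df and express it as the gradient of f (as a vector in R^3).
df = (y^2) dx + (2*x*y + 6*y*z + z^2) dy + (y*(3*y + 2*z)) dz; grad f = (y^2, 2*x*y + 6*y*z + z^2, y*(3*y + 2*z))

For a 0-form f, d f = (∂f/∂x) dx + (∂f/∂y) dy + (∂f/∂z) dz. The components of the vector representation are exactly the entries of grad f in Cartesian coordinates:
  ∂f/∂x = y^2
  ∂f/∂y = 2*x*y + 6*y*z + z^2
  ∂f/∂z = y*(3*y + 2*z).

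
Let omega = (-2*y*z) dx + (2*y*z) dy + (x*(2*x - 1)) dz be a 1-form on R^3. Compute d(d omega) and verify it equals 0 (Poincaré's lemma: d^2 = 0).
d(d omega) = 0

Step 1: d omega = sum_{i<j} (∂f_j/∂x_i - ∂f_i/∂x_j) dx_i ∧ dx_j:
  coeff of dx ∧ dy: 2*z
  coeff of dx ∧ dz: 4*x + 2*y - 1
  coeff of dy ∧ dz: -2*y
Step 2: Apply d again to each 2-form coefficient. The only possible 3-form in R^3 is dx ∧ dy ∧ dz, with coefficient
  ∂(coeff of dy∧dz)/∂x - ∂(coeff of dx∧dz)/∂y + ∂(coeff of dx∧dy)/∂z
  = ∂/∂x (-2*y) - ∂/∂y (4*x + 2*y - 1) + ∂/∂z (2*z).
Each of these terms simplifies to sums of mixed partials that cancel in pairs. The result is 0 (by equality of mixed partials for smooth functions — Schwarz / Clairaut).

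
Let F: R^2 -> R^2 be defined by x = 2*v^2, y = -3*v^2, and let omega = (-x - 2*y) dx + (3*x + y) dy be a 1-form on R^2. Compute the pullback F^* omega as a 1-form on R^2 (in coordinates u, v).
F^* omega = (-2*v^3) dv

Using F^*(f dg) = (f ∘ F) d(g ∘ F), substitute each coordinate x_i by F_i(u, v) in f_i, and replace dx_i by d F_i = (∂F_i/∂u) du + (∂F_i/∂v) dv.
  For the x component: f_1(F) = 4*v^2; d F_1 = (0) du + (4*v) dv
  For the y component: f_2(F) = 3*v^2; d F_2 = (0) du + (-6*v) dv
Combining and collecting du, dv coefficients:
  coeff of du: 0
  coeff of dv: -2*v^3
F^* omega = (-2*v^3) dv.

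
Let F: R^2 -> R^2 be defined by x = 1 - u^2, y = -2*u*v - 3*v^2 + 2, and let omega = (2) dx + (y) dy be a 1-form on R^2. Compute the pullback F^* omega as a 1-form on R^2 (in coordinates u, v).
F^* omega = (4*u*v^2 - 4*u + 6*v^3 - 4*v) du + (4*u^2*v + 18*u*v^2 - 4*u + 18*v^3 - 12*v) dv

Using F^*(f dg) = (f ∘ F) d(g ∘ F), substitute each coordinate x_i by F_i(u, v) in f_i, and replace dx_i by d F_i = (∂F_i/∂u) du + (∂F_i/∂v) dv.
  For the x component: f_1(F) = 2; d F_1 = (-2*u) du + (0) dv
  For the y component: f_2(F) = -2*u*v - 3*v^2 + 2; d F_2 = (-2*v) du + (-2*u - 6*v) dv
Combining and collecting du, dv coefficients:
  coeff of du: 4*u*v^2 - 4*u + 6*v^3 - 4*v
  coeff of dv: 4*u^2*v + 18*u*v^2 - 4*u + 18*v^3 - 12*v
F^* omega = (4*u*v^2 - 4*u + 6*v^3 - 4*v) du + (4*u^2*v + 18*u*v^2 - 4*u + 18*v^3 - 12*v) dv.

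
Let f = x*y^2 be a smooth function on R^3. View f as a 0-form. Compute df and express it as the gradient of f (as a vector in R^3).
df = (y^2) dx + (2*x*y) dy + (0) dz; grad f = (y^2, 2*x*y, 0)

For a 0-form f, d f = (∂f/∂x) dx + (∂f/∂y) dy + (∂f/∂z) dz. The components of the vector representation are exactly the entries of grad f in Cartesian coordinates:
  ∂f/∂x = y^2
  ∂f/∂y = 2*x*y
  ∂f/∂z = 0.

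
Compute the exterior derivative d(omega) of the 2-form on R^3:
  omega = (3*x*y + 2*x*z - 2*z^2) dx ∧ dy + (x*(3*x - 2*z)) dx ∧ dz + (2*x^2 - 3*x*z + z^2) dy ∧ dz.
d(omega) = (6*x - 7*z) dx ∧ dy ∧ dz

For a 2-form omega = sum_{i<j} g_{ij} dx_i ∧ dx_j, the exterior derivative is
  d(omega) = sum_{i<j} d(g_{ij}) ∧ dx_i ∧ dx_j = sum_{i<j, k} (∂g_{ij}/∂x_k) dx_k ∧ dx_i ∧ dx_j.
Expand each term, using dx_k ∧ dx_i ∧ dx_j = sgn(permutation) dx_{(a)} ∧ dx_{(b)} ∧ dx_{(c)} with (a < b < c) sorted:
  d(3*x*y + 2*x*z - 2*z^2) includes (∂/∂z)(3*x*y + 2*x*z - 2*z^2) dz = (2*x - 4*z) dz, which multiplied by dx ∧ dy gives (2*x - 4*z) dx ∧ dy ∧ dz
  d(2*x^2 - 3*x*z + z^2) includes (∂/∂x)(2*x^2 - 3*x*z + z^2) dx = (4*x - 3*z) dx, which multiplied by dy ∧ dz gives (4*x - 3*z) dx ∧ dy ∧ dz
Collecting like 3-forms: d(omega) = (6*x - 7*z) dx ∧ dy ∧ dz.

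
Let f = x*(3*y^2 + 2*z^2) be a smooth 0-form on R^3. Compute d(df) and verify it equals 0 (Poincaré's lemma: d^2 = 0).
d(df) = 0

Step 1: df = sum_i (∂f/∂x_i) dx_i = (3*y^2 + 2*z^2) dx + (6*x*y) dy + (4*x*z) dz.
Step 2: Apply d again. Using the 1-form formula, the coefficient of dx ∧ dy in d(df) is ∂^2 f/∂x ∂y - ∂^2 f/∂y ∂x = (6*y) - (6*y) = 0 (equality of mixed partials for smooth f).
Similarly for dx ∧ dz and dy ∧ dz — all coefficients vanish. So d(df) = 0.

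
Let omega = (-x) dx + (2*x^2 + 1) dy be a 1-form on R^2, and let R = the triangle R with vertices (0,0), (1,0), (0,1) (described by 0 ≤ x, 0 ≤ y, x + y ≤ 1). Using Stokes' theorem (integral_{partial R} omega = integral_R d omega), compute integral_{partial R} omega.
integral_(partial R) omega = 2/3

Stokes: integral_partial_R omega = integral_R d omega with d omega = (∂Q/∂x - ∂P/∂y) dx ∧ dy.
  ∂Q/∂x = 4*x
  ∂P/∂y = 0
  integrand = ∂Q/∂x - ∂P/∂y = 4*x.
Integrating over R: integral_0^1 integral_0^{1-x} (4*x) dy dx = 2/3.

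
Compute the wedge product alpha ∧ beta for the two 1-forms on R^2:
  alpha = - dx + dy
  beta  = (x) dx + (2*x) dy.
alpha ∧ beta = (-3*x) dx ∧ dy

Distribute the wedge, using dx_i ∧ dx_j = -dx_j ∧ dx_i and dx_i ∧ dx_i = 0. For each pair (i, j) with i < j, the coefficient of dx_i ∧ dx_j in alpha ∧ beta is (alpha_i * beta_j - alpha_j * beta_i). Collecting: alpha ∧ beta = (-3*x) dx ∧ dy.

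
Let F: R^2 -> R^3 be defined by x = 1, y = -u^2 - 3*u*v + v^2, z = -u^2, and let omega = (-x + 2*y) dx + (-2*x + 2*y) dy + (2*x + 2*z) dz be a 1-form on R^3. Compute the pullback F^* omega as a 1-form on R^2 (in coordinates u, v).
F^* omega = (8*u^3 + 18*u^2*v + 14*u*v^2 - 6*v^3 + 6*v) du + (6*u^3 + 14*u^2*v - 18*u*v^2 + 6*u + 4*v^3 - 4*v) dv

Using F^*(f dg) = (f ∘ F) d(g ∘ F), substitute each coordinate x_i by F_i(u, v) in f_i, and replace dx_i by d F_i = (∂F_i/∂u) du + (∂F_i/∂v) dv.
  For the x component: f_1(F) = -2*u^2 - 6*u*v + 2*v^2 - 1; d F_1 = (0) du + (0) dv
  For the y component: f_2(F) = -2*u^2 - 6*u*v + 2*v^2 - 2; d F_2 = (-2*u - 3*v) du + (-3*u + 2*v) dv
  For the z component: f_3(F) = 2 - 2*u^2; d F_3 = (-2*u) du + (0) dv
Combining and collecting du, dv coefficients:
  coeff of du: 8*u^3 + 18*u^2*v + 14*u*v^2 - 6*v^3 + 6*v
  coeff of dv: 6*u^3 + 14*u^2*v - 18*u*v^2 + 6*u + 4*v^3 - 4*v
F^* omega = (8*u^3 + 18*u^2*v + 14*u*v^2 - 6*v^3 + 6*v) du + (6*u^3 + 14*u^2*v - 18*u*v^2 + 6*u + 4*v^3 - 4*v) dv.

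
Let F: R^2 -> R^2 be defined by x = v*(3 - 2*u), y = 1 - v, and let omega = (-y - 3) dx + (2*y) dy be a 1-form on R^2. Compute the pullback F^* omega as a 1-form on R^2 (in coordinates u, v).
F^* omega = (2*v*(4 - v)) du + (-2*u*v + 8*u + 5*v - 14) dv

Using F^*(f dg) = (f ∘ F) d(g ∘ F), substitute each coordinate x_i by F_i(u, v) in f_i, and replace dx_i by d F_i = (∂F_i/∂u) du + (∂F_i/∂v) dv.
  For the x component: f_1(F) = v - 4; d F_1 = (-2*v) du + (3 - 2*u) dv
  For the y component: f_2(F) = 2 - 2*v; d F_2 = (0) du + (-1) dv
Combining and collecting du, dv coefficients:
  coeff of du: 2*v*(4 - v)
  coeff of dv: -2*u*v + 8*u + 5*v - 14
F^* omega = (2*v*(4 - v)) du + (-2*u*v + 8*u + 5*v - 14) dv.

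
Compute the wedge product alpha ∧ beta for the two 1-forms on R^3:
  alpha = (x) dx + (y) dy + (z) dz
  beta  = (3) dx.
alpha ∧ beta = (-3*y) dx ∧ dy + (-3*z) dx ∧ dz

Distribute the wedge, using dx_i ∧ dx_j = -dx_j ∧ dx_i and dx_i ∧ dx_i = 0. For each pair (i, j) with i < j, the coefficient of dx_i ∧ dx_j in alpha ∧ beta is (alpha_i * beta_j - alpha_j * beta_i). Collecting: alpha ∧ beta = (-3*y) dx ∧ dy + (-3*z) dx ∧ dz.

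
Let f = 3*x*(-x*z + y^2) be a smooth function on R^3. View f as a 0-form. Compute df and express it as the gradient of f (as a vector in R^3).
df = (-6*x*z + 3*y^2) dx + (6*x*y) dy + (-3*x^2) dz; grad f = (-6*x*z + 3*y^2, 6*x*y, -3*x^2)

For a 0-form f, d f = (∂f/∂x) dx + (∂f/∂y) dy + (∂f/∂z) dz. The components of the vector representation are exactly the entries of grad f in Cartesian coordinates:
  ∂f/∂x = -6*x*z + 3*y^2
  ∂f/∂y = 6*x*y
  ∂f/∂z = -3*x^2.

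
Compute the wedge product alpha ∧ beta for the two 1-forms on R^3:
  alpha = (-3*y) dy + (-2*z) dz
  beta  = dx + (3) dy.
alpha ∧ beta = (3*y) dx ∧ dy + (2*z) dx ∧ dz + (6*z) dy ∧ dz

Distribute the wedge, using dx_i ∧ dx_j = -dx_j ∧ dx_i and dx_i ∧ dx_i = 0. For each pair (i, j) with i < j, the coefficient of dx_i ∧ dx_j in alpha ∧ beta is (alpha_i * beta_j - alpha_j * beta_i). Collecting: alpha ∧ beta = (3*y) dx ∧ dy + (2*z) dx ∧ dz + (6*z) dy ∧ dz.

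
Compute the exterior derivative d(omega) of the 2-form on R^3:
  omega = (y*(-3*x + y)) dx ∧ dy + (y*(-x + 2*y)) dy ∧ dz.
d(omega) = (-y) dx ∧ dy ∧ dz

For a 2-form omega = sum_{i<j} g_{ij} dx_i ∧ dx_j, the exterior derivative is
  d(omega) = sum_{i<j} d(g_{ij}) ∧ dx_i ∧ dx_j = sum_{i<j, k} (∂g_{ij}/∂x_k) dx_k ∧ dx_i ∧ dx_j.
Expand each term, using dx_k ∧ dx_i ∧ dx_j = sgn(permutation) dx_{(a)} ∧ dx_{(b)} ∧ dx_{(c)} with (a < b < c) sorted:
  d(y*(-x + 2*y)) includes (∂/∂x)(y*(-x + 2*y)) dx = (-y) dx, which multiplied by dy ∧ dz gives (-y) dx ∧ dy ∧ dz
Collecting like 3-forms: d(omega) = (-y) dx ∧ dy ∧ dz.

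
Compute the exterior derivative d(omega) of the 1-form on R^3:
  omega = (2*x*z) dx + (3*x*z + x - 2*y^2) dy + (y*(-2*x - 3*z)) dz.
d(omega) = (3*z + 1) dx ∧ dy + (-2*x - 2*y) dx ∧ dz + (-5*x - 3*z) dy ∧ dz

For a 1-form omega = sum_i f_i dx_i, the exterior derivative is
  d(omega) = sum_{i < j} (∂f_j/∂x_i - ∂f_i/∂x_j) dx_i ∧ dx_j.
  coefficient of dx ∧ dy: ∂f_2/∂x - ∂f_1/∂y = ∂(3*x*z + x - 2*y^2)/∂x - ∂(2*x*z)/∂y = 3*z + 1
  coefficient of dx ∧ dz: ∂f_3/∂x - ∂f_1/∂z = ∂(y*(-2*x - 3*z))/∂x - ∂(2*x*z)/∂z = -2*x - 2*y
  coefficient of dy ∧ dz: ∂f_3/∂y - ∂f_2/∂z = ∂(y*(-2*x - 3*z))/∂y - ∂(3*x*z + x - 2*y^2)/∂z = -5*x - 3*z
Assembling: d(omega) = (3*z + 1) dx ∧ dy + (-2*x - 2*y) dx ∧ dz + (-5*x - 3*z) dy ∧ dz.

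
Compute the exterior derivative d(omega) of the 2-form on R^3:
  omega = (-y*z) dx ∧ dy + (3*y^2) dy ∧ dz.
d(omega) = (-y) dx ∧ dy ∧ dz

For a 2-form omega = sum_{i<j} g_{ij} dx_i ∧ dx_j, the exterior derivative is
  d(omega) = sum_{i<j} d(g_{ij}) ∧ dx_i ∧ dx_j = sum_{i<j, k} (∂g_{ij}/∂x_k) dx_k ∧ dx_i ∧ dx_j.
Expand each term, using dx_k ∧ dx_i ∧ dx_j = sgn(permutation) dx_{(a)} ∧ dx_{(b)} ∧ dx_{(c)} with (a < b < c) sorted:
  d(-y*z) includes (∂/∂z)(-y*z) dz = (-y) dz, which multiplied by dx ∧ dy gives (-y) dx ∧ dy ∧ dz
Collecting like 3-forms: d(omega) = (-y) dx ∧ dy ∧ dz.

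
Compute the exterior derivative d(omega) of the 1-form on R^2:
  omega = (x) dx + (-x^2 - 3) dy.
d(omega) = (-2*x) dx ∧ dy

For a 1-form omega = sum_i f_i dx_i, the exterior derivative is
  d(omega) = sum_{i < j} (∂f_j/∂x_i - ∂f_i/∂x_j) dx_i ∧ dx_j.
  coefficient of dx ∧ dy: ∂f_2/∂x - ∂f_1/∂y = ∂(-x^2 - 3)/∂x - ∂(x)/∂y = -2*x
Assembling: d(omega) = (-2*x) dx ∧ dy.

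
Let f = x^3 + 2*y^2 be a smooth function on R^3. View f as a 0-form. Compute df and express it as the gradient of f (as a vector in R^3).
df = (3*x^2) dx + (4*y) dy + (0) dz; grad f = (3*x^2, 4*y, 0)

For a 0-form f, d f = (∂f/∂x) dx + (∂f/∂y) dy + (∂f/∂z) dz. The components of the vector representation are exactly the entries of grad f in Cartesian coordinates:
  ∂f/∂x = 3*x^2
  ∂f/∂y = 4*y
  ∂f/∂z = 0.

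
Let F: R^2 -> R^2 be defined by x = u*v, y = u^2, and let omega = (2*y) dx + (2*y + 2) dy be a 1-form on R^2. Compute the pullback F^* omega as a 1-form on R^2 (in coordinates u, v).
F^* omega = (2*u*(2*u^2 + u*v + 2)) du + (2*u^3) dv

Using F^*(f dg) = (f ∘ F) d(g ∘ F), substitute each coordinate x_i by F_i(u, v) in f_i, and replace dx_i by d F_i = (∂F_i/∂u) du + (∂F_i/∂v) dv.
  For the x component: f_1(F) = 2*u^2; d F_1 = (v) du + (u) dv
  For the y component: f_2(F) = 2*u^2 + 2; d F_2 = (2*u) du + (0) dv
Combining and collecting du, dv coefficients:
  coeff of du: 2*u*(2*u^2 + u*v + 2)
  coeff of dv: 2*u^3
F^* omega = (2*u*(2*u^2 + u*v + 2)) du + (2*u^3) dv.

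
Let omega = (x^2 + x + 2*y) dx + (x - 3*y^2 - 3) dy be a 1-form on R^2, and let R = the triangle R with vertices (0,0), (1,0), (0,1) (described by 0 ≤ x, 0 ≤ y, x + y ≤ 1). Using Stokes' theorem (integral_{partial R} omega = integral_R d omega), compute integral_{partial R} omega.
integral_(partial R) omega = -1/2

Stokes: integral_partial_R omega = integral_R d omega with d omega = (∂Q/∂x - ∂P/∂y) dx ∧ dy.
  ∂Q/∂x = 1
  ∂P/∂y = 2
  integrand = ∂Q/∂x - ∂P/∂y = -1.
Integrating over R: integral_0^1 integral_0^{1-x} (-1) dy dx = -1/2.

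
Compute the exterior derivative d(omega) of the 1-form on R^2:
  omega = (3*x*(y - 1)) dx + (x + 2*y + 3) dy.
d(omega) = (1 - 3*x) dx ∧ dy

For a 1-form omega = sum_i f_i dx_i, the exterior derivative is
  d(omega) = sum_{i < j} (∂f_j/∂x_i - ∂f_i/∂x_j) dx_i ∧ dx_j.
  coefficient of dx ∧ dy: ∂f_2/∂x - ∂f_1/∂y = ∂(x + 2*y + 3)/∂x - ∂(3*x*(y - 1))/∂y = 1 - 3*x
Assembling: d(omega) = (1 - 3*x) dx ∧ dy.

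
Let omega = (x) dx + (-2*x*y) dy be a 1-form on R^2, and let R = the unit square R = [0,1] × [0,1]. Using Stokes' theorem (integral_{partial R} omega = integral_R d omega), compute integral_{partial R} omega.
integral_(partial R) omega = -1

Stokes: integral_partial_R omega = integral_R d omega with d omega = (∂Q/∂x - ∂P/∂y) dx ∧ dy.
  ∂Q/∂x = -2*y
  ∂P/∂y = 0
  integrand = ∂Q/∂x - ∂P/∂y = -2*y.
Integrating over R: integral_0^1 integral_0^1 (-2*y) dx dy = -1.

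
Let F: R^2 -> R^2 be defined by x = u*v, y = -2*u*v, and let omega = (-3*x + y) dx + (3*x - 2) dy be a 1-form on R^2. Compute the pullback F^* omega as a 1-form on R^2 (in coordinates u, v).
F^* omega = (v*(-11*u*v + 4)) du + (u*(-11*u*v + 4)) dv

Using F^*(f dg) = (f ∘ F) d(g ∘ F), substitute each coordinate x_i by F_i(u, v) in f_i, and replace dx_i by d F_i = (∂F_i/∂u) du + (∂F_i/∂v) dv.
  For the x component: f_1(F) = -5*u*v; d F_1 = (v) du + (u) dv
  For the y component: f_2(F) = 3*u*v - 2; d F_2 = (-2*v) du + (-2*u) dv
Combining and collecting du, dv coefficients:
  coeff of du: v*(-11*u*v + 4)
  coeff of dv: u*(-11*u*v + 4)
F^* omega = (v*(-11*u*v + 4)) du + (u*(-11*u*v + 4)) dv.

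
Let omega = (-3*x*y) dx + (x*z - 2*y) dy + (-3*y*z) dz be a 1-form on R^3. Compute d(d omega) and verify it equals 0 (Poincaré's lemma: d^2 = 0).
d(d omega) = 0

Step 1: d omega = sum_{i<j} (∂f_j/∂x_i - ∂f_i/∂x_j) dx_i ∧ dx_j:
  coeff of dx ∧ dy: 3*x + z
  coeff of dx ∧ dz: 0
  coeff of dy ∧ dz: -x - 3*z
Step 2: Apply d again to each 2-form coefficient. The only possible 3-form in R^3 is dx ∧ dy ∧ dz, with coefficient
  ∂(coeff of dy∧dz)/∂x - ∂(coeff of dx∧dz)/∂y + ∂(coeff of dx∧dy)/∂z
  = ∂/∂x (-x - 3*z) - ∂/∂y (0) + ∂/∂z (3*x + z).
Each of these terms simplifies to sums of mixed partials that cancel in pairs. The result is 0 (by equality of mixed partials for smooth functions — Schwarz / Clairaut).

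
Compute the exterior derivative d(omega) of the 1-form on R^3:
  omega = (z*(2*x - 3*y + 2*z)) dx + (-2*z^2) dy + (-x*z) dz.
d(omega) = (3*z) dx ∧ dy + (-2*x + 3*y - 5*z) dx ∧ dz + (4*z) dy ∧ dz

For a 1-form omega = sum_i f_i dx_i, the exterior derivative is
  d(omega) = sum_{i < j} (∂f_j/∂x_i - ∂f_i/∂x_j) dx_i ∧ dx_j.
  coefficient of dx ∧ dy: ∂f_2/∂x - ∂f_1/∂y = ∂(-2*z^2)/∂x - ∂(z*(2*x - 3*y + 2*z))/∂y = 3*z
  coefficient of dx ∧ dz: ∂f_3/∂x - ∂f_1/∂z = ∂(-x*z)/∂x - ∂(z*(2*x - 3*y + 2*z))/∂z = -2*x + 3*y - 5*z
  coefficient of dy ∧ dz: ∂f_3/∂y - ∂f_2/∂z = ∂(-x*z)/∂y - ∂(-2*z^2)/∂z = 4*z
Assembling: d(omega) = (3*z) dx ∧ dy + (-2*x + 3*y - 5*z) dx ∧ dz + (4*z) dy ∧ dz.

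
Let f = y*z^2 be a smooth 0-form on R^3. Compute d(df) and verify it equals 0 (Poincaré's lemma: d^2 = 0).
d(df) = 0

Step 1: df = sum_i (∂f/∂x_i) dx_i = (0) dx + (z^2) dy + (2*y*z) dz.
Step 2: Apply d again. Using the 1-form formula, the coefficient of dx ∧ dy in d(df) is ∂^2 f/∂x ∂y - ∂^2 f/∂y ∂x = (0) - (0) = 0 (equality of mixed partials for smooth f).
Similarly for dx ∧ dz and dy ∧ dz — all coefficients vanish. So d(df) = 0.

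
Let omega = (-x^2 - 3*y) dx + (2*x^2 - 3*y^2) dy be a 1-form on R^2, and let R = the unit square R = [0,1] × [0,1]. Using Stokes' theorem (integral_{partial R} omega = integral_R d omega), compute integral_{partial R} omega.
integral_(partial R) omega = 5

Stokes: integral_partial_R omega = integral_R d omega with d omega = (∂Q/∂x - ∂P/∂y) dx ∧ dy.
  ∂Q/∂x = 4*x
  ∂P/∂y = -3
  integrand = ∂Q/∂x - ∂P/∂y = 4*x + 3.
Integrating over R: integral_0^1 integral_0^1 (4*x + 3) dx dy = 5.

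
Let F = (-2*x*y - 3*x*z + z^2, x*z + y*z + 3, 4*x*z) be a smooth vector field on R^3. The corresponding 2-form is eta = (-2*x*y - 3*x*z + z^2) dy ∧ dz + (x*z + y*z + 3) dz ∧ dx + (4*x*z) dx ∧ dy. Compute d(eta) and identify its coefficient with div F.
d(eta) = (4*x - 2*y - 2*z) dx ∧ dy ∧ dz; div F = 4*x - 2*y - 2*z

For a 2-form in R^3 of the form above, applying d gives a 3-form with coefficient ∂P/∂x + ∂Q/∂y + ∂R/∂z:
  ∂P/∂x = -2*y - 3*z
  ∂Q/∂y = z
  ∂R/∂z = 4*x
Sum = 4*x - 2*y - 2*z, which is exactly div F.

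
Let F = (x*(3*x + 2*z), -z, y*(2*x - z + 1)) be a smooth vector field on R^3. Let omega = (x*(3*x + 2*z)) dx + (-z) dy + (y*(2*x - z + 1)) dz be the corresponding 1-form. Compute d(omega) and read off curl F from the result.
d(omega) = (2*x - z + 2) dy ∧ dz + (2*x - 2*y) dz ∧ dx + (0) dx ∧ dy; curl F = (2*x - z + 2, 2*x - 2*y, 0)

d omega = sum_{i<j} (∂f_j/∂x_i - ∂f_i/∂x_j) dx_i ∧ dx_j. Under the identification (dy ∧ dz, dz ∧ dx, dx ∧ dy) ↔ (e_x, e_y, e_z), the coefficients are exactly the components of curl F. Compute:
  ∂R/∂y - ∂Q/∂z = (2*x - z + 1) - (-1) = 2*x - z + 2
  ∂P/∂z - ∂R/∂x = (2*x) - (2*y) = 2*x - 2*y
  ∂Q/∂x - ∂P/∂y = (0) - (0) = 0.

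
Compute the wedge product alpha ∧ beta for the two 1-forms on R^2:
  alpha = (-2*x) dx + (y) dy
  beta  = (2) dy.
alpha ∧ beta = (-4*x) dx ∧ dy

Distribute the wedge, using dx_i ∧ dx_j = -dx_j ∧ dx_i and dx_i ∧ dx_i = 0. For each pair (i, j) with i < j, the coefficient of dx_i ∧ dx_j in alpha ∧ beta is (alpha_i * beta_j - alpha_j * beta_i). Collecting: alpha ∧ beta = (-4*x) dx ∧ dy.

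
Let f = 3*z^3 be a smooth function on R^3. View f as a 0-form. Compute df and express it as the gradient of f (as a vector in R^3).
df = (0) dx + (0) dy + (9*z^2) dz; grad f = (0, 0, 9*z^2)

For a 0-form f, d f = (∂f/∂x) dx + (∂f/∂y) dy + (∂f/∂z) dz. The components of the vector representation are exactly the entries of grad f in Cartesian coordinates:
  ∂f/∂x = 0
  ∂f/∂y = 0
  ∂f/∂z = 9*z^2.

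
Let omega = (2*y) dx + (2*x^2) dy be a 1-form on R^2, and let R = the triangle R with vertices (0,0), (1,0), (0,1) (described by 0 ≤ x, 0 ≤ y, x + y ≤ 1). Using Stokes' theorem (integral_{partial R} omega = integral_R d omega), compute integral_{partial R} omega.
integral_(partial R) omega = -1/3

Stokes: integral_partial_R omega = integral_R d omega with d omega = (∂Q/∂x - ∂P/∂y) dx ∧ dy.
  ∂Q/∂x = 4*x
  ∂P/∂y = 2
  integrand = ∂Q/∂x - ∂P/∂y = 4*x - 2.
Integrating over R: integral_0^1 integral_0^{1-x} (4*x - 2) dy dx = -1/3.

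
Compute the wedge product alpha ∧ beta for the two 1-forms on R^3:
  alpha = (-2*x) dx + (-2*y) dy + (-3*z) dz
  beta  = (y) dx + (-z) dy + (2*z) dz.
alpha ∧ beta = (2*x*z + 2*y^2) dx ∧ dy + (z*(-4*x + 3*y)) dx ∧ dz + (-z*(4*y + 3*z)) dy ∧ dz

Distribute the wedge, using dx_i ∧ dx_j = -dx_j ∧ dx_i and dx_i ∧ dx_i = 0. For each pair (i, j) with i < j, the coefficient of dx_i ∧ dx_j in alpha ∧ beta is (alpha_i * beta_j - alpha_j * beta_i). Collecting: alpha ∧ beta = (2*x*z + 2*y^2) dx ∧ dy + (z*(-4*x + 3*y)) dx ∧ dz + (-z*(4*y + 3*z)) dy ∧ dz.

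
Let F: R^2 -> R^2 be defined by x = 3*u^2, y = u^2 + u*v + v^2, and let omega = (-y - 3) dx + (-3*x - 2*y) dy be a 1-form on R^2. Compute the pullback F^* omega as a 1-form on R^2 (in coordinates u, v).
F^* omega = (-28*u^3 - 21*u^2*v - 12*u*v^2 - 18*u - 2*v^3) du + (-11*u^3 - 24*u^2*v - 6*u*v^2 - 4*v^3) dv

Using F^*(f dg) = (f ∘ F) d(g ∘ F), substitute each coordinate x_i by F_i(u, v) in f_i, and replace dx_i by d F_i = (∂F_i/∂u) du + (∂F_i/∂v) dv.
  For the x component: f_1(F) = -u^2 - u*v - v^2 - 3; d F_1 = (6*u) du + (0) dv
  For the y component: f_2(F) = -11*u^2 - 2*u*v - 2*v^2; d F_2 = (2*u + v) du + (u + 2*v) dv
Combining and collecting du, dv coefficients:
  coeff of du: -28*u^3 - 21*u^2*v - 12*u*v^2 - 18*u - 2*v^3
  coeff of dv: -11*u^3 - 24*u^2*v - 6*u*v^2 - 4*v^3
F^* omega = (-28*u^3 - 21*u^2*v - 12*u*v^2 - 18*u - 2*v^3) du + (-11*u^3 - 24*u^2*v - 6*u*v^2 - 4*v^3) dv.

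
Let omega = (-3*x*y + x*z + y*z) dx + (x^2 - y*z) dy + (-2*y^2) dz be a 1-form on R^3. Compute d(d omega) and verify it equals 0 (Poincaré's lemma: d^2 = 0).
d(d omega) = 0

Step 1: d omega = sum_{i<j} (∂f_j/∂x_i - ∂f_i/∂x_j) dx_i ∧ dx_j:
  coeff of dx ∧ dy: 5*x - z
  coeff of dx ∧ dz: -x - y
  coeff of dy ∧ dz: -3*y
Step 2: Apply d again to each 2-form coefficient. The only possible 3-form in R^3 is dx ∧ dy ∧ dz, with coefficient
  ∂(coeff of dy∧dz)/∂x - ∂(coeff of dx∧dz)/∂y + ∂(coeff of dx∧dy)/∂z
  = ∂/∂x (-3*y) - ∂/∂y (-x - y) + ∂/∂z (5*x - z).
Each of these terms simplifies to sums of mixed partials that cancel in pairs. The result is 0 (by equality of mixed partials for smooth functions — Schwarz / Clairaut).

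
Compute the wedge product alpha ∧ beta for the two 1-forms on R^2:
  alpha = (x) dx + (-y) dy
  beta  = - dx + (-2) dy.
alpha ∧ beta = (-2*x - y) dx ∧ dy

Distribute the wedge, using dx_i ∧ dx_j = -dx_j ∧ dx_i and dx_i ∧ dx_i = 0. For each pair (i, j) with i < j, the coefficient of dx_i ∧ dx_j in alpha ∧ beta is (alpha_i * beta_j - alpha_j * beta_i). Collecting: alpha ∧ beta = (-2*x - y) dx ∧ dy.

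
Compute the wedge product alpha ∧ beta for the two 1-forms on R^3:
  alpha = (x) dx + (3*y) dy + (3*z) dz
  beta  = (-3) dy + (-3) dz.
alpha ∧ beta = (-3*x) dx ∧ dy + (-3*x) dx ∧ dz + (-9*y + 9*z) dy ∧ dz

Distribute the wedge, using dx_i ∧ dx_j = -dx_j ∧ dx_i and dx_i ∧ dx_i = 0. For each pair (i, j) with i < j, the coefficient of dx_i ∧ dx_j in alpha ∧ beta is (alpha_i * beta_j - alpha_j * beta_i). Collecting: alpha ∧ beta = (-3*x) dx ∧ dy + (-3*x) dx ∧ dz + (-9*y + 9*z) dy ∧ dz.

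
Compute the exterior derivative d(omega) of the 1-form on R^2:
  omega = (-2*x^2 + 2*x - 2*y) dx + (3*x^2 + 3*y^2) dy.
d(omega) = (6*x + 2) dx ∧ dy

For a 1-form omega = sum_i f_i dx_i, the exterior derivative is
  d(omega) = sum_{i < j} (∂f_j/∂x_i - ∂f_i/∂x_j) dx_i ∧ dx_j.
  coefficient of dx ∧ dy: ∂f_2/∂x - ∂f_1/∂y = ∂(3*x^2 + 3*y^2)/∂x - ∂(-2*x^2 + 2*x - 2*y)/∂y = 6*x + 2
Assembling: d(omega) = (6*x + 2) dx ∧ dy.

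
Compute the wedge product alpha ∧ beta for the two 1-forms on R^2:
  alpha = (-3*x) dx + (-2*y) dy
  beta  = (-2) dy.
alpha ∧ beta = (6*x) dx ∧ dy

Distribute the wedge, using dx_i ∧ dx_j = -dx_j ∧ dx_i and dx_i ∧ dx_i = 0. For each pair (i, j) with i < j, the coefficient of dx_i ∧ dx_j in alpha ∧ beta is (alpha_i * beta_j - alpha_j * beta_i). Collecting: alpha ∧ beta = (6*x) dx ∧ dy.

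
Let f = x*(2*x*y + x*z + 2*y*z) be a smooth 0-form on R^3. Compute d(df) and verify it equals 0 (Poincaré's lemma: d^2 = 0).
d(df) = 0

Step 1: df = sum_i (∂f/∂x_i) dx_i = (4*x*y + 2*x*z + 2*y*z) dx + (2*x*(x + z)) dy + (x*(x + 2*y)) dz.
Step 2: Apply d again. Using the 1-form formula, the coefficient of dx ∧ dy in d(df) is ∂^2 f/∂x ∂y - ∂^2 f/∂y ∂x = (4*x + 2*z) - (4*x + 2*z) = 0 (equality of mixed partials for smooth f).
Similarly for dx ∧ dz and dy ∧ dz — all coefficients vanish. So d(df) = 0.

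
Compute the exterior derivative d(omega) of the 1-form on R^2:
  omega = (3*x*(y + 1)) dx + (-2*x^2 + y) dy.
d(omega) = (-7*x) dx ∧ dy

For a 1-form omega = sum_i f_i dx_i, the exterior derivative is
  d(omega) = sum_{i < j} (∂f_j/∂x_i - ∂f_i/∂x_j) dx_i ∧ dx_j.
  coefficient of dx ∧ dy: ∂f_2/∂x - ∂f_1/∂y = ∂(-2*x^2 + y)/∂x - ∂(3*x*(y + 1))/∂y = -7*x
Assembling: d(omega) = (-7*x) dx ∧ dy.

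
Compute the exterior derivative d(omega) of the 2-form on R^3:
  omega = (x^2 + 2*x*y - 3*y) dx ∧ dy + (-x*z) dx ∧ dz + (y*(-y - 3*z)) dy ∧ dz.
d(omega) = 0

For a 2-form omega = sum_{i<j} g_{ij} dx_i ∧ dx_j, the exterior derivative is
  d(omega) = sum_{i<j} d(g_{ij}) ∧ dx_i ∧ dx_j = sum_{i<j, k} (∂g_{ij}/∂x_k) dx_k ∧ dx_i ∧ dx_j.
Expand each term, using dx_k ∧ dx_i ∧ dx_j = sgn(permutation) dx_{(a)} ∧ dx_{(b)} ∧ dx_{(c)} with (a < b < c) sorted:

Collecting like 3-forms: d(omega) = 0.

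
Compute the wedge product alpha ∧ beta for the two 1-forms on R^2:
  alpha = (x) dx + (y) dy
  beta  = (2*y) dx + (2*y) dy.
alpha ∧ beta = (2*y*(x - y)) dx ∧ dy

Distribute the wedge, using dx_i ∧ dx_j = -dx_j ∧ dx_i and dx_i ∧ dx_i = 0. For each pair (i, j) with i < j, the coefficient of dx_i ∧ dx_j in alpha ∧ beta is (alpha_i * beta_j - alpha_j * beta_i). Collecting: alpha ∧ beta = (2*y*(x - y)) dx ∧ dy.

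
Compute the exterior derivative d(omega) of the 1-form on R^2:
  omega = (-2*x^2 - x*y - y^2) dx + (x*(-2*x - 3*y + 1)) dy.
d(omega) = (-3*x - y + 1) dx ∧ dy

For a 1-form omega = sum_i f_i dx_i, the exterior derivative is
  d(omega) = sum_{i < j} (∂f_j/∂x_i - ∂f_i/∂x_j) dx_i ∧ dx_j.
  coefficient of dx ∧ dy: ∂f_2/∂x - ∂f_1/∂y = ∂(x*(-2*x - 3*y + 1))/∂x - ∂(-2*x^2 - x*y - y^2)/∂y = -3*x - y + 1
Assembling: d(omega) = (-3*x - y + 1) dx ∧ dy.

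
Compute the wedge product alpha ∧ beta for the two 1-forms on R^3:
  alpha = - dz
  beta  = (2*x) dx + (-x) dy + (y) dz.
alpha ∧ beta = (2*x) dx ∧ dz + (-x) dy ∧ dz

Distribute the wedge, using dx_i ∧ dx_j = -dx_j ∧ dx_i and dx_i ∧ dx_i = 0. For each pair (i, j) with i < j, the coefficient of dx_i ∧ dx_j in alpha ∧ beta is (alpha_i * beta_j - alpha_j * beta_i). Collecting: alpha ∧ beta = (2*x) dx ∧ dz + (-x) dy ∧ dz.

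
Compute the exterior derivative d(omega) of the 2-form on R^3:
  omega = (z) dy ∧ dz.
d(omega) = 0

For a 2-form omega = sum_{i<j} g_{ij} dx_i ∧ dx_j, the exterior derivative is
  d(omega) = sum_{i<j} d(g_{ij}) ∧ dx_i ∧ dx_j = sum_{i<j, k} (∂g_{ij}/∂x_k) dx_k ∧ dx_i ∧ dx_j.
Expand each term, using dx_k ∧ dx_i ∧ dx_j = sgn(permutation) dx_{(a)} ∧ dx_{(b)} ∧ dx_{(c)} with (a < b < c) sorted:

Collecting like 3-forms: d(omega) = 0.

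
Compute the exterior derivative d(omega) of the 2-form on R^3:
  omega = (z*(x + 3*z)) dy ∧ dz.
d(omega) = (z) dx ∧ dy ∧ dz

For a 2-form omega = sum_{i<j} g_{ij} dx_i ∧ dx_j, the exterior derivative is
  d(omega) = sum_{i<j} d(g_{ij}) ∧ dx_i ∧ dx_j = sum_{i<j, k} (∂g_{ij}/∂x_k) dx_k ∧ dx_i ∧ dx_j.
Expand each term, using dx_k ∧ dx_i ∧ dx_j = sgn(permutation) dx_{(a)} ∧ dx_{(b)} ∧ dx_{(c)} with (a < b < c) sorted:
  d(z*(x + 3*z)) includes (∂/∂x)(z*(x + 3*z)) dx = (z) dx, which multiplied by dy ∧ dz gives (z) dx ∧ dy ∧ dz
Collecting like 3-forms: d(omega) = (z) dx ∧ dy ∧ dz.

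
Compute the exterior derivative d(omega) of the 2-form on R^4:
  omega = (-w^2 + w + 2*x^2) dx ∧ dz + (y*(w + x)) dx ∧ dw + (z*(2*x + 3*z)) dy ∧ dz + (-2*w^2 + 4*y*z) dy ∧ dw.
d(omega) = (1 - 2*w) dx ∧ dz ∧ dw + (-w - x) dx ∧ dy ∧ dw + (2*z) dx ∧ dy ∧ dz + (-4*y) dy ∧ dz ∧ dw

For a 2-form omega = sum_{i<j} g_{ij} dx_i ∧ dx_j, the exterior derivative is
  d(omega) = sum_{i<j} d(g_{ij}) ∧ dx_i ∧ dx_j = sum_{i<j, k} (∂g_{ij}/∂x_k) dx_k ∧ dx_i ∧ dx_j.
Expand each term, using dx_k ∧ dx_i ∧ dx_j = sgn(permutation) dx_{(a)} ∧ dx_{(b)} ∧ dx_{(c)} with (a < b < c) sorted:
  d(-w^2 + w + 2*x^2) includes (∂/∂w)(-w^2 + w + 2*x^2) dw = (1 - 2*w) dw, which multiplied by dx ∧ dz gives (1 - 2*w) dx ∧ dz ∧ dw
  d(y*(w + x)) includes (∂/∂y)(y*(w + x)) dy = (w + x) dy, which multiplied by dx ∧ dw gives (-w - x) dx ∧ dy ∧ dw
  d(z*(2*x + 3*z)) includes (∂/∂x)(z*(2*x + 3*z)) dx = (2*z) dx, which multiplied by dy ∧ dz gives (2*z) dx ∧ dy ∧ dz
  d(-2*w^2 + 4*y*z) includes (∂/∂z)(-2*w^2 + 4*y*z) dz = (4*y) dz, which multiplied by dy ∧ dw gives (-4*y) dy ∧ dz ∧ dw
Collecting like 3-forms: d(omega) = (1 - 2*w) dx ∧ dz ∧ dw + (-w - x) dx ∧ dy ∧ dw + (2*z) dx ∧ dy ∧ dz + (-4*y) dy ∧ dz ∧ dw.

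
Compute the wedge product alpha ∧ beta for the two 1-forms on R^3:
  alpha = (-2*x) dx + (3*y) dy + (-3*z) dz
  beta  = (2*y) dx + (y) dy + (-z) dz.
alpha ∧ beta = (-2*y*(x + 3*y)) dx ∧ dy + (2*z*(x + 3*y)) dx ∧ dz

Distribute the wedge, using dx_i ∧ dx_j = -dx_j ∧ dx_i and dx_i ∧ dx_i = 0. For each pair (i, j) with i < j, the coefficient of dx_i ∧ dx_j in alpha ∧ beta is (alpha_i * beta_j - alpha_j * beta_i). Collecting: alpha ∧ beta = (-2*y*(x + 3*y)) dx ∧ dy + (2*z*(x + 3*y)) dx ∧ dz.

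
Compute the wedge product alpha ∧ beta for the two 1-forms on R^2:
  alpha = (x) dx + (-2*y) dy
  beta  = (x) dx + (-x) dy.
alpha ∧ beta = (x*(-x + 2*y)) dx ∧ dy

Distribute the wedge, using dx_i ∧ dx_j = -dx_j ∧ dx_i and dx_i ∧ dx_i = 0. For each pair (i, j) with i < j, the coefficient of dx_i ∧ dx_j in alpha ∧ beta is (alpha_i * beta_j - alpha_j * beta_i). Collecting: alpha ∧ beta = (x*(-x + 2*y)) dx ∧ dy.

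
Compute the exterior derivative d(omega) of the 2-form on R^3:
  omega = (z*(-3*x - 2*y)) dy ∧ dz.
d(omega) = (-3*z) dx ∧ dy ∧ dz

For a 2-form omega = sum_{i<j} g_{ij} dx_i ∧ dx_j, the exterior derivative is
  d(omega) = sum_{i<j} d(g_{ij}) ∧ dx_i ∧ dx_j = sum_{i<j, k} (∂g_{ij}/∂x_k) dx_k ∧ dx_i ∧ dx_j.
Expand each term, using dx_k ∧ dx_i ∧ dx_j = sgn(permutation) dx_{(a)} ∧ dx_{(b)} ∧ dx_{(c)} with (a < b < c) sorted:
  d(z*(-3*x - 2*y)) includes (∂/∂x)(z*(-3*x - 2*y)) dx = (-3*z) dx, which multiplied by dy ∧ dz gives (-3*z) dx ∧ dy ∧ dz
Collecting like 3-forms: d(omega) = (-3*z) dx ∧ dy ∧ dz.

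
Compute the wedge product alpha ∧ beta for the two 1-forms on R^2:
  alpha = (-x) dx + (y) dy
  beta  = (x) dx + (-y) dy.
alpha ∧ beta = 0

Distribute the wedge, using dx_i ∧ dx_j = -dx_j ∧ dx_i and dx_i ∧ dx_i = 0. For each pair (i, j) with i < j, the coefficient of dx_i ∧ dx_j in alpha ∧ beta is (alpha_i * beta_j - alpha_j * beta_i). Collecting: alpha ∧ beta = 0.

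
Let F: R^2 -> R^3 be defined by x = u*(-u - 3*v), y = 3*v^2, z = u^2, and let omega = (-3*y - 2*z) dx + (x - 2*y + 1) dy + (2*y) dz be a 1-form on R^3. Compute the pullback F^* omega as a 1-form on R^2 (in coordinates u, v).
F^* omega = (4*u^3 + 6*u^2*v + 30*u*v^2 + 27*v^3) du + (6*u^3 - 6*u^2*v + 9*u*v^2 - 36*v^3 + 6*v) dv

Using F^*(f dg) = (f ∘ F) d(g ∘ F), substitute each coordinate x_i by F_i(u, v) in f_i, and replace dx_i by d F_i = (∂F_i/∂u) du + (∂F_i/∂v) dv.
  For the x component: f_1(F) = -2*u^2 - 9*v^2; d F_1 = (-2*u - 3*v) du + (-3*u) dv
  For the y component: f_2(F) = -u^2 - 3*u*v - 6*v^2 + 1; d F_2 = (0) du + (6*v) dv
  For the z component: f_3(F) = 6*v^2; d F_3 = (2*u) du + (0) dv
Combining and collecting du, dv coefficients:
  coeff of du: 4*u^3 + 6*u^2*v + 30*u*v^2 + 27*v^3
  coeff of dv: 6*u^3 - 6*u^2*v + 9*u*v^2 - 36*v^3 + 6*v
F^* omega = (4*u^3 + 6*u^2*v + 30*u*v^2 + 27*v^3) du + (6*u^3 - 6*u^2*v + 9*u*v^2 - 36*v^3 + 6*v) dv.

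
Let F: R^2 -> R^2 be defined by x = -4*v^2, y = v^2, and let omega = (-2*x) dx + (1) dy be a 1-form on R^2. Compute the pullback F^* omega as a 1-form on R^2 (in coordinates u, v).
F^* omega = (-64*v^3 + 2*v) dv

Using F^*(f dg) = (f ∘ F) d(g ∘ F), substitute each coordinate x_i by F_i(u, v) in f_i, and replace dx_i by d F_i = (∂F_i/∂u) du + (∂F_i/∂v) dv.
  For the x component: f_1(F) = 8*v^2; d F_1 = (0) du + (-8*v) dv
  For the y component: f_2(F) = 1; d F_2 = (0) du + (2*v) dv
Combining and collecting du, dv coefficients:
  coeff of du: 0
  coeff of dv: -64*v^3 + 2*v
F^* omega = (-64*v^3 + 2*v) dv.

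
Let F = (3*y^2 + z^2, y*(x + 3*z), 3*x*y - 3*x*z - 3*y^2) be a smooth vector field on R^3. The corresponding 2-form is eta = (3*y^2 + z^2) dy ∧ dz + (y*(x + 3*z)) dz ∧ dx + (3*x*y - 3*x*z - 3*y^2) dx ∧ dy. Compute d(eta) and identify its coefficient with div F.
d(eta) = (-2*x + 3*z) dx ∧ dy ∧ dz; div F = -2*x + 3*z

For a 2-form in R^3 of the form above, applying d gives a 3-form with coefficient ∂P/∂x + ∂Q/∂y + ∂R/∂z:
  ∂P/∂x = 0
  ∂Q/∂y = x + 3*z
  ∂R/∂z = -3*x
Sum = -2*x + 3*z, which is exactly div F.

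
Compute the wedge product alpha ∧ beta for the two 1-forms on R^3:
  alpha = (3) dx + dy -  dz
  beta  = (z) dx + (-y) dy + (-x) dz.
alpha ∧ beta = (-3*y - z) dx ∧ dy + (-3*x + z) dx ∧ dz + (-x - y) dy ∧ dz

Distribute the wedge, using dx_i ∧ dx_j = -dx_j ∧ dx_i and dx_i ∧ dx_i = 0. For each pair (i, j) with i < j, the coefficient of dx_i ∧ dx_j in alpha ∧ beta is (alpha_i * beta_j - alpha_j * beta_i). Collecting: alpha ∧ beta = (-3*y - z) dx ∧ dy + (-3*x + z) dx ∧ dz + (-x - y) dy ∧ dz.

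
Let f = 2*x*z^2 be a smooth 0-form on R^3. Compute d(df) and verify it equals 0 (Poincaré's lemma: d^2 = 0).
d(df) = 0

Step 1: df = sum_i (∂f/∂x_i) dx_i = (2*z^2) dx + (0) dy + (4*x*z) dz.
Step 2: Apply d again. Using the 1-form formula, the coefficient of dx ∧ dy in d(df) is ∂^2 f/∂x ∂y - ∂^2 f/∂y ∂x = (0) - (0) = 0 (equality of mixed partials for smooth f).
Similarly for dx ∧ dz and dy ∧ dz — all coefficients vanish. So d(df) = 0.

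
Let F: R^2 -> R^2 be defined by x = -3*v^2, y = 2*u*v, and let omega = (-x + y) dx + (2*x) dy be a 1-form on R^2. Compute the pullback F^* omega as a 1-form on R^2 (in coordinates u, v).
F^* omega = (-12*v^3) du + (v^2*(-24*u - 18*v)) dv

Using F^*(f dg) = (f ∘ F) d(g ∘ F), substitute each coordinate x_i by F_i(u, v) in f_i, and replace dx_i by d F_i = (∂F_i/∂u) du + (∂F_i/∂v) dv.
  For the x component: f_1(F) = v*(2*u + 3*v); d F_1 = (0) du + (-6*v) dv
  For the y component: f_2(F) = -6*v^2; d F_2 = (2*v) du + (2*u) dv
Combining and collecting du, dv coefficients:
  coeff of du: -12*v^3
  coeff of dv: v^2*(-24*u - 18*v)
F^* omega = (-12*v^3) du + (v^2*(-24*u - 18*v)) dv.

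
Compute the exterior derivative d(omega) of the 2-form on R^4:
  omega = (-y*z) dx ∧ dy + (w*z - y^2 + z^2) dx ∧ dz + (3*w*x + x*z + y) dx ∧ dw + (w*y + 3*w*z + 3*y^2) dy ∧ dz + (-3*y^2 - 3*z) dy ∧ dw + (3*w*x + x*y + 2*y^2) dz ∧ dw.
d(omega) = (y) dx ∧ dy ∧ dz + (3*w - x + y + z) dx ∧ dz ∧ dw + (-1) dx ∧ dy ∧ dw + (x + 5*y + 3*z + 3) dy ∧ dz ∧ dw

For a 2-form omega = sum_{i<j} g_{ij} dx_i ∧ dx_j, the exterior derivative is
  d(omega) = sum_{i<j} d(g_{ij}) ∧ dx_i ∧ dx_j = sum_{i<j, k} (∂g_{ij}/∂x_k) dx_k ∧ dx_i ∧ dx_j.
Expand each term, using dx_k ∧ dx_i ∧ dx_j = sgn(permutation) dx_{(a)} ∧ dx_{(b)} ∧ dx_{(c)} with (a < b < c) sorted:
  d(-y*z) includes (∂/∂z)(-y*z) dz = (-y) dz, which multiplied by dx ∧ dy gives (-y) dx ∧ dy ∧ dz
  d(w*z - y^2 + z^2) includes (∂/∂y)(w*z - y^2 + z^2) dy = (-2*y) dy, which multiplied by dx ∧ dz gives (2*y) dx ∧ dy ∧ dz
  d(w*z - y^2 + z^2) includes (∂/∂w)(w*z - y^2 + z^2) dw = (z) dw, which multiplied by dx ∧ dz gives (z) dx ∧ dz ∧ dw
  d(3*w*x + x*z + y) includes (∂/∂y)(3*w*x + x*z + y) dy = (1) dy, which multiplied by dx ∧ dw gives (-1) dx ∧ dy ∧ dw
  d(3*w*x + x*z + y) includes (∂/∂z)(3*w*x + x*z + y) dz = (x) dz, which multiplied by dx ∧ dw gives (-x) dx ∧ dz ∧ dw
  d(w*y + 3*w*z + 3*y^2) includes (∂/∂w)(w*y + 3*w*z + 3*y^2) dw = (y + 3*z) dw, which multiplied by dy ∧ dz gives (y + 3*z) dy ∧ dz ∧ dw
  d(-3*y^2 - 3*z) includes (∂/∂z)(-3*y^2 - 3*z) dz = (-3) dz, which multiplied by dy ∧ dw gives (3) dy ∧ dz ∧ dw
  d(3*w*x + x*y + 2*y^2) includes (∂/∂x)(3*w*x + x*y + 2*y^2) dx = (3*w + y) dx, which multiplied by dz ∧ dw gives (3*w + y) dx ∧ dz ∧ dw
  d(3*w*x + x*y + 2*y^2) includes (∂/∂y)(3*w*x + x*y + 2*y^2) dy = (x + 4*y) dy, which multiplied by dz ∧ dw gives (x + 4*y) dy ∧ dz ∧ dw
Collecting like 3-forms: d(omega) = (y) dx ∧ dy ∧ dz + (3*w - x + y + z) dx ∧ dz ∧ dw + (-1) dx ∧ dy ∧ dw + (x + 5*y + 3*z + 3) dy ∧ dz ∧ dw.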